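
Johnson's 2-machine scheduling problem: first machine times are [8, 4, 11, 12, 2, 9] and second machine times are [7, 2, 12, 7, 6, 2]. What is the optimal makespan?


Apply Johnson's rule:
  Group 1 (a <= b): [(5, 2, 6), (3, 11, 12)]
  Group 2 (a > b): [(1, 8, 7), (4, 12, 7), (2, 4, 2), (6, 9, 2)]
Optimal job order: [5, 3, 1, 4, 2, 6]
Schedule:
  Job 5: M1 done at 2, M2 done at 8
  Job 3: M1 done at 13, M2 done at 25
  Job 1: M1 done at 21, M2 done at 32
  Job 4: M1 done at 33, M2 done at 40
  Job 2: M1 done at 37, M2 done at 42
  Job 6: M1 done at 46, M2 done at 48
Makespan = 48

48


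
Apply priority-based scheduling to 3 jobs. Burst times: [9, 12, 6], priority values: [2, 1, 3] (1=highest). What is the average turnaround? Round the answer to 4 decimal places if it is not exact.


Sort by priority (ascending = highest first):
Order: [(1, 12), (2, 9), (3, 6)]
Completion times:
  Priority 1, burst=12, C=12
  Priority 2, burst=9, C=21
  Priority 3, burst=6, C=27
Average turnaround = 60/3 = 20.0

20.0


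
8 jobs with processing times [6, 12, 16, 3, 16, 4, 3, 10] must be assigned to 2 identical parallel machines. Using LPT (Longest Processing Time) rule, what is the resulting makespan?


Sort jobs in decreasing order (LPT): [16, 16, 12, 10, 6, 4, 3, 3]
Assign each job to the least loaded machine:
  Machine 1: jobs [16, 12, 4, 3], load = 35
  Machine 2: jobs [16, 10, 6, 3], load = 35
Makespan = max load = 35

35


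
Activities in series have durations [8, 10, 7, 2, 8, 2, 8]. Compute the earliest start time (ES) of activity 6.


Activity 6 starts after activities 1 through 5 complete.
Predecessor durations: [8, 10, 7, 2, 8]
ES = 8 + 10 + 7 + 2 + 8 = 35

35


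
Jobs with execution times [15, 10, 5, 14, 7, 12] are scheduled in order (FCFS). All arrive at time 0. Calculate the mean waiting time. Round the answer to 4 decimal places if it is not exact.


FCFS order (as given): [15, 10, 5, 14, 7, 12]
Waiting times:
  Job 1: wait = 0
  Job 2: wait = 15
  Job 3: wait = 25
  Job 4: wait = 30
  Job 5: wait = 44
  Job 6: wait = 51
Sum of waiting times = 165
Average waiting time = 165/6 = 27.5

27.5


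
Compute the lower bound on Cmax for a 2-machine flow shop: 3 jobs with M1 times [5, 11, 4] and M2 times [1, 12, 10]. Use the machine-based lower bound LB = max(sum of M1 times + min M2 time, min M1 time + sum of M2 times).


LB1 = sum(M1 times) + min(M2 times) = 20 + 1 = 21
LB2 = min(M1 times) + sum(M2 times) = 4 + 23 = 27
Lower bound = max(LB1, LB2) = max(21, 27) = 27

27


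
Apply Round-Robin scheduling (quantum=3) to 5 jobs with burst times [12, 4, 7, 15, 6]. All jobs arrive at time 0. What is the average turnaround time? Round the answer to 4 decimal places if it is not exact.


Time quantum = 3
Execution trace:
  J1 runs 3 units, time = 3
  J2 runs 3 units, time = 6
  J3 runs 3 units, time = 9
  J4 runs 3 units, time = 12
  J5 runs 3 units, time = 15
  J1 runs 3 units, time = 18
  J2 runs 1 units, time = 19
  J3 runs 3 units, time = 22
  J4 runs 3 units, time = 25
  J5 runs 3 units, time = 28
  J1 runs 3 units, time = 31
  J3 runs 1 units, time = 32
  J4 runs 3 units, time = 35
  J1 runs 3 units, time = 38
  J4 runs 3 units, time = 41
  J4 runs 3 units, time = 44
Finish times: [38, 19, 32, 44, 28]
Average turnaround = 161/5 = 32.2

32.2


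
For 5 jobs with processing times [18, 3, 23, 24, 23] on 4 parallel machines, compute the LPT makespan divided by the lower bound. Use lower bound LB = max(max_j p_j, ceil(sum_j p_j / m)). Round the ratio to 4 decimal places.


LPT order: [24, 23, 23, 18, 3]
Machine loads after assignment: [24, 23, 23, 21]
LPT makespan = 24
Lower bound = max(max_job, ceil(total/4)) = max(24, 23) = 24
Ratio = 24 / 24 = 1.0

1.0


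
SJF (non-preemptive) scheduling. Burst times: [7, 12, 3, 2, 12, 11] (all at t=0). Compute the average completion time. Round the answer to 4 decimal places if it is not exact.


SJF order (ascending): [2, 3, 7, 11, 12, 12]
Completion times:
  Job 1: burst=2, C=2
  Job 2: burst=3, C=5
  Job 3: burst=7, C=12
  Job 4: burst=11, C=23
  Job 5: burst=12, C=35
  Job 6: burst=12, C=47
Average completion = 124/6 = 20.6667

20.6667


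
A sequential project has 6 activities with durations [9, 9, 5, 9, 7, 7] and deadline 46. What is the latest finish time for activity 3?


LF(activity 3) = deadline - sum of successor durations
Successors: activities 4 through 6 with durations [9, 7, 7]
Sum of successor durations = 23
LF = 46 - 23 = 23

23


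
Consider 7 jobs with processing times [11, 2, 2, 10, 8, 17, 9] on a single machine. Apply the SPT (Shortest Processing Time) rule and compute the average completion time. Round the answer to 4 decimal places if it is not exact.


Sort jobs by processing time (SPT order): [2, 2, 8, 9, 10, 11, 17]
Compute completion times sequentially:
  Job 1: processing = 2, completes at 2
  Job 2: processing = 2, completes at 4
  Job 3: processing = 8, completes at 12
  Job 4: processing = 9, completes at 21
  Job 5: processing = 10, completes at 31
  Job 6: processing = 11, completes at 42
  Job 7: processing = 17, completes at 59
Sum of completion times = 171
Average completion time = 171/7 = 24.4286

24.4286


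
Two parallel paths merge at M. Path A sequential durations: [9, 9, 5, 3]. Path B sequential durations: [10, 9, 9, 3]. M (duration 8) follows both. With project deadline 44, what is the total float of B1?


Forward pass: ES(B1) = sum of predecessors on chain B = 0
EF = ES + duration = 0 + 10 = 10
Backward pass: LF(M) = deadline = 44; LS(M) = 44 - 8 = 36
LF(B1) = LS(M) - sum(successors on chain B) = 36 - 21 = 15
LS = LF - duration = 15 - 10 = 5
Total float = LS - ES = 5 - 0 = 5

5


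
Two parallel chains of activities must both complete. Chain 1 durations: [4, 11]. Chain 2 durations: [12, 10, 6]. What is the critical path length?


Path A total = 4 + 11 = 15
Path B total = 12 + 10 + 6 = 28
Critical path = longest path = max(15, 28) = 28

28


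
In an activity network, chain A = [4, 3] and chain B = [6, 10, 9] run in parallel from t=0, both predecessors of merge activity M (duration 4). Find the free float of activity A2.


ES(A2) = sum of predecessors on chain A = 4
EF(A2) = ES + duration = 4 + 3 = 7
Successor of A2 is M. ES(M) = max(sum(A), sum(B)) = max(7, 25) = 25
Free float = ES(successor) - EF(current) = 25 - 7 = 18

18


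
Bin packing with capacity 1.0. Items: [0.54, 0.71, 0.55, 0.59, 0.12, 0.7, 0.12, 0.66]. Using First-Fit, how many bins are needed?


Place items sequentially using First-Fit:
  Item 0.54 -> new Bin 1
  Item 0.71 -> new Bin 2
  Item 0.55 -> new Bin 3
  Item 0.59 -> new Bin 4
  Item 0.12 -> Bin 1 (now 0.66)
  Item 0.7 -> new Bin 5
  Item 0.12 -> Bin 1 (now 0.78)
  Item 0.66 -> new Bin 6
Total bins used = 6

6


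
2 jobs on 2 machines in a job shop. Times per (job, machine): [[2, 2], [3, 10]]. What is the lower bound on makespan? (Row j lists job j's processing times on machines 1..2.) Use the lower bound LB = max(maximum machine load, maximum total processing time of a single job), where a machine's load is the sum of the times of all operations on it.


Machine loads:
  Machine 1: 2 + 3 = 5
  Machine 2: 2 + 10 = 12
Max machine load = 12
Job totals:
  Job 1: 4
  Job 2: 13
Max job total = 13
Lower bound = max(12, 13) = 13

13


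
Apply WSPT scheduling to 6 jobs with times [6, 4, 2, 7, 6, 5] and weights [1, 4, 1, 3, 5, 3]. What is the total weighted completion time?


Compute p/w ratios and sort ascending (WSPT): [(4, 4), (6, 5), (5, 3), (2, 1), (7, 3), (6, 1)]
Compute weighted completion times:
  Job (p=4,w=4): C=4, w*C=4*4=16
  Job (p=6,w=5): C=10, w*C=5*10=50
  Job (p=5,w=3): C=15, w*C=3*15=45
  Job (p=2,w=1): C=17, w*C=1*17=17
  Job (p=7,w=3): C=24, w*C=3*24=72
  Job (p=6,w=1): C=30, w*C=1*30=30
Total weighted completion time = 230

230


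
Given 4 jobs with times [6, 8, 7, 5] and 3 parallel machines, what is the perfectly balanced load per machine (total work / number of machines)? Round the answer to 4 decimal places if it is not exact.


Total processing time = 6 + 8 + 7 + 5 = 26
Number of machines = 3
Ideal balanced load = 26 / 3 = 8.6667

8.6667


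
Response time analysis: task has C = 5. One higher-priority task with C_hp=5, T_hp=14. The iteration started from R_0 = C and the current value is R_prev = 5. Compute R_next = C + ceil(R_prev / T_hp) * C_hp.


R_next = C + ceil(R_prev / T_hp) * C_hp
ceil(5 / 14) = ceil(0.3571) = 1
Interference = 1 * 5 = 5
R_next = 5 + 5 = 10

10


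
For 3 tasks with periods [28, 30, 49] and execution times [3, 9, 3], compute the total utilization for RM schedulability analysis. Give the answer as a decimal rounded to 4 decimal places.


Compute individual utilizations (exact fractions):
  Task 1: C/T = 3/28 (approx. 0.1071)
  Task 2: C/T = 9/30 = 3/10 (approx. 0.3)
  Task 3: C/T = 3/49 (approx. 0.0612)
Total utilization U = 3/28 + 3/10 + 3/49 = 459/980
Rounded to 4 decimal places: U = 0.4684
RM (Liu & Layland) bound for 3 tasks = 0.779763; compare with U = 459/980 (approx. 0.468367)
U <= bound, so schedulable by RM sufficient condition.

0.4684


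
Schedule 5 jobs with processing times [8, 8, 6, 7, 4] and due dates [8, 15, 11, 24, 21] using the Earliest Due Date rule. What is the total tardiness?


Sort by due date (EDD order): [(8, 8), (6, 11), (8, 15), (4, 21), (7, 24)]
Compute completion times and tardiness:
  Job 1: p=8, d=8, C=8, tardiness=max(0,8-8)=0
  Job 2: p=6, d=11, C=14, tardiness=max(0,14-11)=3
  Job 3: p=8, d=15, C=22, tardiness=max(0,22-15)=7
  Job 4: p=4, d=21, C=26, tardiness=max(0,26-21)=5
  Job 5: p=7, d=24, C=33, tardiness=max(0,33-24)=9
Total tardiness = 24

24


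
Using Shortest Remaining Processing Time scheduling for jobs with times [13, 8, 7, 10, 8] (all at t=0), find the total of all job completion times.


Since all jobs arrive at t=0, SRPT equals SPT ordering.
SPT order: [7, 8, 8, 10, 13]
Completion times:
  Job 1: p=7, C=7
  Job 2: p=8, C=15
  Job 3: p=8, C=23
  Job 4: p=10, C=33
  Job 5: p=13, C=46
Total completion time = 7 + 15 + 23 + 33 + 46 = 124

124


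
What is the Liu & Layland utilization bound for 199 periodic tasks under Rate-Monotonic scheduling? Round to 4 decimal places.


Compute 2^(1/199) = 1.0034892249
Subtract 1: 1.0034892249 - 1 = 0.0034892249
Multiply by n: 199 * 0.0034892249 = 0.6943557551
Round to 4 dp: 0.6944

0.6944


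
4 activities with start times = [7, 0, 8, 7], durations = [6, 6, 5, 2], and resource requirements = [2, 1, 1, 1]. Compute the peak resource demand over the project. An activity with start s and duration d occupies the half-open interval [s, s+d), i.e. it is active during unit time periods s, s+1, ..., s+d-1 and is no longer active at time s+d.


Each activity i is active on [start_i, start_i + duration_i).
Compute total resource usage per time slot:
  t=0: active resources = [1], total = 1
  t=1: active resources = [1], total = 1
  t=2: active resources = [1], total = 1
  t=3: active resources = [1], total = 1
  t=4: active resources = [1], total = 1
  t=5: active resources = [1], total = 1
  t=6: active resources = [], total = 0
  t=7: active resources = [2, 1], total = 3
  t=8: active resources = [2, 1, 1], total = 4
  t=9: active resources = [2, 1], total = 3
  t=10: active resources = [2, 1], total = 3
  t=11: active resources = [2, 1], total = 3
  t=12: active resources = [2, 1], total = 3
Peak resource demand = 4

4


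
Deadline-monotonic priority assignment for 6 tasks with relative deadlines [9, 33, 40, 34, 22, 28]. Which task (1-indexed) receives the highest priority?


Sort tasks by relative deadline (ascending):
  Task 1: deadline = 9
  Task 5: deadline = 22
  Task 6: deadline = 28
  Task 2: deadline = 33
  Task 4: deadline = 34
  Task 3: deadline = 40
Priority order (highest first): [1, 5, 6, 2, 4, 3]
Highest priority task = 1

1


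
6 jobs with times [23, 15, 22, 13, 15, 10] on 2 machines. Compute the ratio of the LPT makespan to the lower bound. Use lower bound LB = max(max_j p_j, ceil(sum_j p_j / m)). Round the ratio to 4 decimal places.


LPT order: [23, 22, 15, 15, 13, 10]
Machine loads after assignment: [48, 50]
LPT makespan = 50
Lower bound = max(max_job, ceil(total/2)) = max(23, 49) = 49
Ratio = 50 / 49 = 1.0204

1.0204


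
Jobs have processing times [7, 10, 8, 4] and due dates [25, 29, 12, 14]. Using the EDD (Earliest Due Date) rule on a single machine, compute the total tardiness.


Sort by due date (EDD order): [(8, 12), (4, 14), (7, 25), (10, 29)]
Compute completion times and tardiness:
  Job 1: p=8, d=12, C=8, tardiness=max(0,8-12)=0
  Job 2: p=4, d=14, C=12, tardiness=max(0,12-14)=0
  Job 3: p=7, d=25, C=19, tardiness=max(0,19-25)=0
  Job 4: p=10, d=29, C=29, tardiness=max(0,29-29)=0
Total tardiness = 0

0


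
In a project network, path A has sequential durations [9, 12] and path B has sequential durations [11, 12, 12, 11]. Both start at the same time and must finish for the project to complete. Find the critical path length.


Path A total = 9 + 12 = 21
Path B total = 11 + 12 + 12 + 11 = 46
Critical path = longest path = max(21, 46) = 46

46


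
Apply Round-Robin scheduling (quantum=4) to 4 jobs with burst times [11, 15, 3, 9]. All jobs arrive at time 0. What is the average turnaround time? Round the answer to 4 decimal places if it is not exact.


Time quantum = 4
Execution trace:
  J1 runs 4 units, time = 4
  J2 runs 4 units, time = 8
  J3 runs 3 units, time = 11
  J4 runs 4 units, time = 15
  J1 runs 4 units, time = 19
  J2 runs 4 units, time = 23
  J4 runs 4 units, time = 27
  J1 runs 3 units, time = 30
  J2 runs 4 units, time = 34
  J4 runs 1 units, time = 35
  J2 runs 3 units, time = 38
Finish times: [30, 38, 11, 35]
Average turnaround = 114/4 = 28.5

28.5


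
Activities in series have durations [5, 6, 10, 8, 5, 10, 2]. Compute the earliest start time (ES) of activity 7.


Activity 7 starts after activities 1 through 6 complete.
Predecessor durations: [5, 6, 10, 8, 5, 10]
ES = 5 + 6 + 10 + 8 + 5 + 10 = 44

44


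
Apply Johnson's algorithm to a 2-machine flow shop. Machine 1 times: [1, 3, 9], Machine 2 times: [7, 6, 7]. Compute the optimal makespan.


Apply Johnson's rule:
  Group 1 (a <= b): [(1, 1, 7), (2, 3, 6)]
  Group 2 (a > b): [(3, 9, 7)]
Optimal job order: [1, 2, 3]
Schedule:
  Job 1: M1 done at 1, M2 done at 8
  Job 2: M1 done at 4, M2 done at 14
  Job 3: M1 done at 13, M2 done at 21
Makespan = 21

21


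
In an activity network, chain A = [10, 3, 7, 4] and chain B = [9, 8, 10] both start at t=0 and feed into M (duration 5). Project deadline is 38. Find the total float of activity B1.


Forward pass: ES(B1) = sum of predecessors on chain B = 0
EF = ES + duration = 0 + 9 = 9
Backward pass: LF(M) = deadline = 38; LS(M) = 38 - 5 = 33
LF(B1) = LS(M) - sum(successors on chain B) = 33 - 18 = 15
LS = LF - duration = 15 - 9 = 6
Total float = LS - ES = 6 - 0 = 6

6


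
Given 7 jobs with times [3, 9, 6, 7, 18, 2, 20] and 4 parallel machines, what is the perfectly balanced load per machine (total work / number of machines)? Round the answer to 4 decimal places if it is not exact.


Total processing time = 3 + 9 + 6 + 7 + 18 + 2 + 20 = 65
Number of machines = 4
Ideal balanced load = 65 / 4 = 16.25

16.25


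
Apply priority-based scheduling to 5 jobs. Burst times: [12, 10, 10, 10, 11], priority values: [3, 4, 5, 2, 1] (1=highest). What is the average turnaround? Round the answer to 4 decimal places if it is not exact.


Sort by priority (ascending = highest first):
Order: [(1, 11), (2, 10), (3, 12), (4, 10), (5, 10)]
Completion times:
  Priority 1, burst=11, C=11
  Priority 2, burst=10, C=21
  Priority 3, burst=12, C=33
  Priority 4, burst=10, C=43
  Priority 5, burst=10, C=53
Average turnaround = 161/5 = 32.2

32.2


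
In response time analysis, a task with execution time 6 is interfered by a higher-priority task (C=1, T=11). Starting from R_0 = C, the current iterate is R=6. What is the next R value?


R_next = C + ceil(R_prev / T_hp) * C_hp
ceil(6 / 11) = ceil(0.5455) = 1
Interference = 1 * 1 = 1
R_next = 6 + 1 = 7

7


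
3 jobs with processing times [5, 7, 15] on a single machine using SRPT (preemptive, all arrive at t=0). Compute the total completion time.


Since all jobs arrive at t=0, SRPT equals SPT ordering.
SPT order: [5, 7, 15]
Completion times:
  Job 1: p=5, C=5
  Job 2: p=7, C=12
  Job 3: p=15, C=27
Total completion time = 5 + 12 + 27 = 44

44


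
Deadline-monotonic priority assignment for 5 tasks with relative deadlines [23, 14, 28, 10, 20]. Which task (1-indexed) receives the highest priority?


Sort tasks by relative deadline (ascending):
  Task 4: deadline = 10
  Task 2: deadline = 14
  Task 5: deadline = 20
  Task 1: deadline = 23
  Task 3: deadline = 28
Priority order (highest first): [4, 2, 5, 1, 3]
Highest priority task = 4

4


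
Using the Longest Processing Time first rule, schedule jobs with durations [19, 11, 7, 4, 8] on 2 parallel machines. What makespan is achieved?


Sort jobs in decreasing order (LPT): [19, 11, 8, 7, 4]
Assign each job to the least loaded machine:
  Machine 1: jobs [19, 7], load = 26
  Machine 2: jobs [11, 8, 4], load = 23
Makespan = max load = 26

26


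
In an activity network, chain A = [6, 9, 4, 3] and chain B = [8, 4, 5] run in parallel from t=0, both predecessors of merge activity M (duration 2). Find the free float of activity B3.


ES(B3) = sum of predecessors on chain B = 12
EF(B3) = ES + duration = 12 + 5 = 17
Successor of B3 is M. ES(M) = max(sum(A), sum(B)) = max(22, 17) = 22
Free float = ES(successor) - EF(current) = 22 - 17 = 5

5


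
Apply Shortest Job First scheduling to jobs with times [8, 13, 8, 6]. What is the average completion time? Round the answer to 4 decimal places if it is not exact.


SJF order (ascending): [6, 8, 8, 13]
Completion times:
  Job 1: burst=6, C=6
  Job 2: burst=8, C=14
  Job 3: burst=8, C=22
  Job 4: burst=13, C=35
Average completion = 77/4 = 19.25

19.25


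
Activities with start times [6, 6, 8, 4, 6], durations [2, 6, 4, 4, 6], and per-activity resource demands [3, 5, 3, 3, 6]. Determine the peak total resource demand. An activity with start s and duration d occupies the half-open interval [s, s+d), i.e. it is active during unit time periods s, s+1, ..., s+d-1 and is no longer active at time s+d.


Each activity i is active on [start_i, start_i + duration_i).
Compute total resource usage per time slot:
  t=0: active resources = [], total = 0
  t=1: active resources = [], total = 0
  t=2: active resources = [], total = 0
  t=3: active resources = [], total = 0
  t=4: active resources = [3], total = 3
  t=5: active resources = [3], total = 3
  t=6: active resources = [3, 5, 3, 6], total = 17
  t=7: active resources = [3, 5, 3, 6], total = 17
  t=8: active resources = [5, 3, 6], total = 14
  t=9: active resources = [5, 3, 6], total = 14
  t=10: active resources = [5, 3, 6], total = 14
  t=11: active resources = [5, 3, 6], total = 14
Peak resource demand = 17

17


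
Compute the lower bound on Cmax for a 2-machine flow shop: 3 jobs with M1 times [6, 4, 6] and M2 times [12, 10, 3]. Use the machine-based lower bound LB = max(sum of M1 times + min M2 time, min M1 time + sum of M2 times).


LB1 = sum(M1 times) + min(M2 times) = 16 + 3 = 19
LB2 = min(M1 times) + sum(M2 times) = 4 + 25 = 29
Lower bound = max(LB1, LB2) = max(19, 29) = 29

29


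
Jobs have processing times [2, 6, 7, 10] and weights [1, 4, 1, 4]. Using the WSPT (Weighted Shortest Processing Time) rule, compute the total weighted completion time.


Compute p/w ratios and sort ascending (WSPT): [(6, 4), (2, 1), (10, 4), (7, 1)]
Compute weighted completion times:
  Job (p=6,w=4): C=6, w*C=4*6=24
  Job (p=2,w=1): C=8, w*C=1*8=8
  Job (p=10,w=4): C=18, w*C=4*18=72
  Job (p=7,w=1): C=25, w*C=1*25=25
Total weighted completion time = 129

129


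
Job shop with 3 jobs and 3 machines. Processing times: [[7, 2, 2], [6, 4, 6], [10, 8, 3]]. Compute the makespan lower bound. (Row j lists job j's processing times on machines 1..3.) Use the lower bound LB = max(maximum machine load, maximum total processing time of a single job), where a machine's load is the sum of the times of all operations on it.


Machine loads:
  Machine 1: 7 + 6 + 10 = 23
  Machine 2: 2 + 4 + 8 = 14
  Machine 3: 2 + 6 + 3 = 11
Max machine load = 23
Job totals:
  Job 1: 11
  Job 2: 16
  Job 3: 21
Max job total = 21
Lower bound = max(23, 21) = 23

23


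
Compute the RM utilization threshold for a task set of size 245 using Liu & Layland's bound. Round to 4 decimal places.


Compute 2^(1/245) = 1.0028331781
Subtract 1: 1.0028331781 - 1 = 0.0028331781
Multiply by n: 245 * 0.0028331781 = 0.6941286345
Round to 4 dp: 0.6941

0.6941


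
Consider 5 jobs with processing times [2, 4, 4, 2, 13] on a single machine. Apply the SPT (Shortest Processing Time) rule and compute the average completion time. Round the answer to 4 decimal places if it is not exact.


Sort jobs by processing time (SPT order): [2, 2, 4, 4, 13]
Compute completion times sequentially:
  Job 1: processing = 2, completes at 2
  Job 2: processing = 2, completes at 4
  Job 3: processing = 4, completes at 8
  Job 4: processing = 4, completes at 12
  Job 5: processing = 13, completes at 25
Sum of completion times = 51
Average completion time = 51/5 = 10.2

10.2


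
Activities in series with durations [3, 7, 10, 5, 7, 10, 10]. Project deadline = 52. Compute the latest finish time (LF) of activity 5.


LF(activity 5) = deadline - sum of successor durations
Successors: activities 6 through 7 with durations [10, 10]
Sum of successor durations = 20
LF = 52 - 20 = 32

32


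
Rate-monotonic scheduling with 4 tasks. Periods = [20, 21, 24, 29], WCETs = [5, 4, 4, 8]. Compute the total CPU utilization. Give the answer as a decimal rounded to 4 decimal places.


Compute individual utilizations (exact fractions):
  Task 1: C/T = 5/20 = 1/4 (approx. 0.25)
  Task 2: C/T = 4/21 (approx. 0.1905)
  Task 3: C/T = 4/24 = 1/6 (approx. 0.1667)
  Task 4: C/T = 8/29 (approx. 0.2759)
Total utilization U = 1/4 + 4/21 + 1/6 + 8/29 = 717/812
Rounded to 4 decimal places: U = 0.8830
RM (Liu & Layland) bound for 4 tasks = 0.756828; compare with U = 717/812 (approx. 0.883005)
bound < U <= 1, so the RM sufficient condition is not met (inconclusive; an exact test such as response-time analysis is needed).

0.8830


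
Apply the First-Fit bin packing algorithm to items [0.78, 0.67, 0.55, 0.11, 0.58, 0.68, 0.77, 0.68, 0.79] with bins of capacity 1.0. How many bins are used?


Place items sequentially using First-Fit:
  Item 0.78 -> new Bin 1
  Item 0.67 -> new Bin 2
  Item 0.55 -> new Bin 3
  Item 0.11 -> Bin 1 (now 0.89)
  Item 0.58 -> new Bin 4
  Item 0.68 -> new Bin 5
  Item 0.77 -> new Bin 6
  Item 0.68 -> new Bin 7
  Item 0.79 -> new Bin 8
Total bins used = 8

8


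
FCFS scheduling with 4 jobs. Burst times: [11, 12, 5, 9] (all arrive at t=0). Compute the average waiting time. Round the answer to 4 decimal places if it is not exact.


FCFS order (as given): [11, 12, 5, 9]
Waiting times:
  Job 1: wait = 0
  Job 2: wait = 11
  Job 3: wait = 23
  Job 4: wait = 28
Sum of waiting times = 62
Average waiting time = 62/4 = 15.5

15.5


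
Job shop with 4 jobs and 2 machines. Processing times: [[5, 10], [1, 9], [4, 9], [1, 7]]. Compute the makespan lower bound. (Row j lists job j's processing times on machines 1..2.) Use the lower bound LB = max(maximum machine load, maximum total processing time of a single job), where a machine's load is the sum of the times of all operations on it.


Machine loads:
  Machine 1: 5 + 1 + 4 + 1 = 11
  Machine 2: 10 + 9 + 9 + 7 = 35
Max machine load = 35
Job totals:
  Job 1: 15
  Job 2: 10
  Job 3: 13
  Job 4: 8
Max job total = 15
Lower bound = max(35, 15) = 35

35


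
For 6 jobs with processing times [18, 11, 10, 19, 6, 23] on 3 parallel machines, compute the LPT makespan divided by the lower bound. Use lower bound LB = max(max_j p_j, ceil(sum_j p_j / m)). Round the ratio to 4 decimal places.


LPT order: [23, 19, 18, 11, 10, 6]
Machine loads after assignment: [29, 29, 29]
LPT makespan = 29
Lower bound = max(max_job, ceil(total/3)) = max(23, 29) = 29
Ratio = 29 / 29 = 1.0

1.0


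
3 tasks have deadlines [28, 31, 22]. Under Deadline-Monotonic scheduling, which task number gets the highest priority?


Sort tasks by relative deadline (ascending):
  Task 3: deadline = 22
  Task 1: deadline = 28
  Task 2: deadline = 31
Priority order (highest first): [3, 1, 2]
Highest priority task = 3

3


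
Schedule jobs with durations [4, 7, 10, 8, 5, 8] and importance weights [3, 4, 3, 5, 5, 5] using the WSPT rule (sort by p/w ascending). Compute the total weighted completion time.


Compute p/w ratios and sort ascending (WSPT): [(5, 5), (4, 3), (8, 5), (8, 5), (7, 4), (10, 3)]
Compute weighted completion times:
  Job (p=5,w=5): C=5, w*C=5*5=25
  Job (p=4,w=3): C=9, w*C=3*9=27
  Job (p=8,w=5): C=17, w*C=5*17=85
  Job (p=8,w=5): C=25, w*C=5*25=125
  Job (p=7,w=4): C=32, w*C=4*32=128
  Job (p=10,w=3): C=42, w*C=3*42=126
Total weighted completion time = 516

516


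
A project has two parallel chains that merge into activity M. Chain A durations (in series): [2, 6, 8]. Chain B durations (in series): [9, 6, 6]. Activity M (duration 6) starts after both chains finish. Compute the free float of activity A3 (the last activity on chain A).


ES(A3) = sum of predecessors on chain A = 8
EF(A3) = ES + duration = 8 + 8 = 16
Successor of A3 is M. ES(M) = max(sum(A), sum(B)) = max(16, 21) = 21
Free float = ES(successor) - EF(current) = 21 - 16 = 5

5


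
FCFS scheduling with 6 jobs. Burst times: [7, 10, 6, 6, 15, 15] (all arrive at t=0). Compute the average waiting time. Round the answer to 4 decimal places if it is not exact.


FCFS order (as given): [7, 10, 6, 6, 15, 15]
Waiting times:
  Job 1: wait = 0
  Job 2: wait = 7
  Job 3: wait = 17
  Job 4: wait = 23
  Job 5: wait = 29
  Job 6: wait = 44
Sum of waiting times = 120
Average waiting time = 120/6 = 20.0

20.0


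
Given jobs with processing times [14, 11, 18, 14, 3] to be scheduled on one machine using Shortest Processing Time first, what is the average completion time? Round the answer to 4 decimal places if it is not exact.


Sort jobs by processing time (SPT order): [3, 11, 14, 14, 18]
Compute completion times sequentially:
  Job 1: processing = 3, completes at 3
  Job 2: processing = 11, completes at 14
  Job 3: processing = 14, completes at 28
  Job 4: processing = 14, completes at 42
  Job 5: processing = 18, completes at 60
Sum of completion times = 147
Average completion time = 147/5 = 29.4

29.4


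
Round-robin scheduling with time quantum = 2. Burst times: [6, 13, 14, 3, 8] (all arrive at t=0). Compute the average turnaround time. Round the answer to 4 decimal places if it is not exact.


Time quantum = 2
Execution trace:
  J1 runs 2 units, time = 2
  J2 runs 2 units, time = 4
  J3 runs 2 units, time = 6
  J4 runs 2 units, time = 8
  J5 runs 2 units, time = 10
  J1 runs 2 units, time = 12
  J2 runs 2 units, time = 14
  J3 runs 2 units, time = 16
  J4 runs 1 units, time = 17
  J5 runs 2 units, time = 19
  J1 runs 2 units, time = 21
  J2 runs 2 units, time = 23
  J3 runs 2 units, time = 25
  J5 runs 2 units, time = 27
  J2 runs 2 units, time = 29
  J3 runs 2 units, time = 31
  J5 runs 2 units, time = 33
  J2 runs 2 units, time = 35
  J3 runs 2 units, time = 37
  J2 runs 2 units, time = 39
  J3 runs 2 units, time = 41
  J2 runs 1 units, time = 42
  J3 runs 2 units, time = 44
Finish times: [21, 42, 44, 17, 33]
Average turnaround = 157/5 = 31.4

31.4


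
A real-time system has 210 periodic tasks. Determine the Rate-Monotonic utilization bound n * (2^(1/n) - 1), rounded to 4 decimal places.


Compute 2^(1/210) = 1.0033061542
Subtract 1: 1.0033061542 - 1 = 0.0033061542
Multiply by n: 210 * 0.0033061542 = 0.6942923820
Round to 4 dp: 0.6943

0.6943


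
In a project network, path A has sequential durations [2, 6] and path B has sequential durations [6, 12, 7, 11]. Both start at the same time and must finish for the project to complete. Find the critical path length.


Path A total = 2 + 6 = 8
Path B total = 6 + 12 + 7 + 11 = 36
Critical path = longest path = max(8, 36) = 36

36


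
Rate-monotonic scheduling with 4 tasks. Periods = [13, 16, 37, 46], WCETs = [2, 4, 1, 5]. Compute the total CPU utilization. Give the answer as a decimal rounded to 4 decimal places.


Compute individual utilizations (exact fractions):
  Task 1: C/T = 2/13 (approx. 0.1538)
  Task 2: C/T = 4/16 = 1/4 (approx. 0.25)
  Task 3: C/T = 1/37 (approx. 0.027)
  Task 4: C/T = 5/46 (approx. 0.1087)
Total utilization U = 2/13 + 1/4 + 1/37 + 5/46 = 23877/44252
Rounded to 4 decimal places: U = 0.5396
RM (Liu & Layland) bound for 4 tasks = 0.756828; compare with U = 23877/44252 (approx. 0.539569)
U <= bound, so schedulable by RM sufficient condition.

0.5396


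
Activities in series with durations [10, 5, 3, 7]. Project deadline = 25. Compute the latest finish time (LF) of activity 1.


LF(activity 1) = deadline - sum of successor durations
Successors: activities 2 through 4 with durations [5, 3, 7]
Sum of successor durations = 15
LF = 25 - 15 = 10

10


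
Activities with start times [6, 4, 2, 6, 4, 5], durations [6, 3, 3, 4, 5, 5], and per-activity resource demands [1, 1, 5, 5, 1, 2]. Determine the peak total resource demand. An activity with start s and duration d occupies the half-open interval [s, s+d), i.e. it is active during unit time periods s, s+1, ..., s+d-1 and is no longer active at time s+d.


Each activity i is active on [start_i, start_i + duration_i).
Compute total resource usage per time slot:
  t=0: active resources = [], total = 0
  t=1: active resources = [], total = 0
  t=2: active resources = [5], total = 5
  t=3: active resources = [5], total = 5
  t=4: active resources = [1, 5, 1], total = 7
  t=5: active resources = [1, 1, 2], total = 4
  t=6: active resources = [1, 1, 5, 1, 2], total = 10
  t=7: active resources = [1, 5, 1, 2], total = 9
  t=8: active resources = [1, 5, 1, 2], total = 9
  t=9: active resources = [1, 5, 2], total = 8
  t=10: active resources = [1], total = 1
  t=11: active resources = [1], total = 1
Peak resource demand = 10

10


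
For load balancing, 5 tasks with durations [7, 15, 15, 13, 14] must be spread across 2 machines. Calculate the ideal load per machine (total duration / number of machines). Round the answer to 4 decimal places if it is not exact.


Total processing time = 7 + 15 + 15 + 13 + 14 = 64
Number of machines = 2
Ideal balanced load = 64 / 2 = 32.0

32.0


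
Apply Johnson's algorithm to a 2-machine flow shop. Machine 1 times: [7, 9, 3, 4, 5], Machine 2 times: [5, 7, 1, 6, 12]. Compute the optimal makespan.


Apply Johnson's rule:
  Group 1 (a <= b): [(4, 4, 6), (5, 5, 12)]
  Group 2 (a > b): [(2, 9, 7), (1, 7, 5), (3, 3, 1)]
Optimal job order: [4, 5, 2, 1, 3]
Schedule:
  Job 4: M1 done at 4, M2 done at 10
  Job 5: M1 done at 9, M2 done at 22
  Job 2: M1 done at 18, M2 done at 29
  Job 1: M1 done at 25, M2 done at 34
  Job 3: M1 done at 28, M2 done at 35
Makespan = 35

35


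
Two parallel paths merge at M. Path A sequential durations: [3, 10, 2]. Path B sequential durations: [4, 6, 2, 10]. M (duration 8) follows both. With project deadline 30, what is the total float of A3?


Forward pass: ES(A3) = sum of predecessors on chain A = 13
EF = ES + duration = 13 + 2 = 15
Backward pass: LF(M) = deadline = 30; LS(M) = 30 - 8 = 22
LF(A3) = LS(M) - sum(successors on chain A) = 22 - 0 = 22
LS = LF - duration = 22 - 2 = 20
Total float = LS - ES = 20 - 13 = 7

7


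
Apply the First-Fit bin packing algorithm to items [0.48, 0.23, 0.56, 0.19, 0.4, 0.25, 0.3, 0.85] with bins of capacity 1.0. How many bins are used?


Place items sequentially using First-Fit:
  Item 0.48 -> new Bin 1
  Item 0.23 -> Bin 1 (now 0.71)
  Item 0.56 -> new Bin 2
  Item 0.19 -> Bin 1 (now 0.9)
  Item 0.4 -> Bin 2 (now 0.96)
  Item 0.25 -> new Bin 3
  Item 0.3 -> Bin 3 (now 0.55)
  Item 0.85 -> new Bin 4
Total bins used = 4

4


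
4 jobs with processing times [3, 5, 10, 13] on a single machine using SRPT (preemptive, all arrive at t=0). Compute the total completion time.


Since all jobs arrive at t=0, SRPT equals SPT ordering.
SPT order: [3, 5, 10, 13]
Completion times:
  Job 1: p=3, C=3
  Job 2: p=5, C=8
  Job 3: p=10, C=18
  Job 4: p=13, C=31
Total completion time = 3 + 8 + 18 + 31 = 60

60


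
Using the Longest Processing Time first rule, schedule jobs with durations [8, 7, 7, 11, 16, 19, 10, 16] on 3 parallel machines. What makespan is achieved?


Sort jobs in decreasing order (LPT): [19, 16, 16, 11, 10, 8, 7, 7]
Assign each job to the least loaded machine:
  Machine 1: jobs [19, 8, 7], load = 34
  Machine 2: jobs [16, 11], load = 27
  Machine 3: jobs [16, 10, 7], load = 33
Makespan = max load = 34

34


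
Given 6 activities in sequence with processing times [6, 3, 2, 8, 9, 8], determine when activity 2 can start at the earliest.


Activity 2 starts after activities 1 through 1 complete.
Predecessor durations: [6]
ES = 6 = 6

6


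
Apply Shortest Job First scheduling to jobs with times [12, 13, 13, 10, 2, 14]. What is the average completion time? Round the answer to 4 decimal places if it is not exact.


SJF order (ascending): [2, 10, 12, 13, 13, 14]
Completion times:
  Job 1: burst=2, C=2
  Job 2: burst=10, C=12
  Job 3: burst=12, C=24
  Job 4: burst=13, C=37
  Job 5: burst=13, C=50
  Job 6: burst=14, C=64
Average completion = 189/6 = 31.5

31.5


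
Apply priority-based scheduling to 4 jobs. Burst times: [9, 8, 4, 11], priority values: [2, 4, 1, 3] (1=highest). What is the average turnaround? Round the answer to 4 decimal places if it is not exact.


Sort by priority (ascending = highest first):
Order: [(1, 4), (2, 9), (3, 11), (4, 8)]
Completion times:
  Priority 1, burst=4, C=4
  Priority 2, burst=9, C=13
  Priority 3, burst=11, C=24
  Priority 4, burst=8, C=32
Average turnaround = 73/4 = 18.25

18.25


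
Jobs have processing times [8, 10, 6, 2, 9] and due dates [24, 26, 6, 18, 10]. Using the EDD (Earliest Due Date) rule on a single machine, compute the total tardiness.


Sort by due date (EDD order): [(6, 6), (9, 10), (2, 18), (8, 24), (10, 26)]
Compute completion times and tardiness:
  Job 1: p=6, d=6, C=6, tardiness=max(0,6-6)=0
  Job 2: p=9, d=10, C=15, tardiness=max(0,15-10)=5
  Job 3: p=2, d=18, C=17, tardiness=max(0,17-18)=0
  Job 4: p=8, d=24, C=25, tardiness=max(0,25-24)=1
  Job 5: p=10, d=26, C=35, tardiness=max(0,35-26)=9
Total tardiness = 15

15


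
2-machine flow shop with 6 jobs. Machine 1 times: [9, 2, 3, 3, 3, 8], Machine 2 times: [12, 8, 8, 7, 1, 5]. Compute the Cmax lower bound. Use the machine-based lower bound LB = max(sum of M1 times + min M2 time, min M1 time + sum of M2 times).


LB1 = sum(M1 times) + min(M2 times) = 28 + 1 = 29
LB2 = min(M1 times) + sum(M2 times) = 2 + 41 = 43
Lower bound = max(LB1, LB2) = max(29, 43) = 43

43


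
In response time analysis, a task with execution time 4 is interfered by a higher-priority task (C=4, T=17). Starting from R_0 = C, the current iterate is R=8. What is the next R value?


R_next = C + ceil(R_prev / T_hp) * C_hp
ceil(8 / 17) = ceil(0.4706) = 1
Interference = 1 * 4 = 4
R_next = 4 + 4 = 8
R_next = R_prev, so the iteration has converged (response time = 8).

8


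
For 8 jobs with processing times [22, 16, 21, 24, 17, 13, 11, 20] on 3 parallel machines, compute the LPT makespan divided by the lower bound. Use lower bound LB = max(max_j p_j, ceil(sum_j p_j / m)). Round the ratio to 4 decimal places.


LPT order: [24, 22, 21, 20, 17, 16, 13, 11]
Machine loads after assignment: [51, 52, 41]
LPT makespan = 52
Lower bound = max(max_job, ceil(total/3)) = max(24, 48) = 48
Ratio = 52 / 48 = 1.0833

1.0833


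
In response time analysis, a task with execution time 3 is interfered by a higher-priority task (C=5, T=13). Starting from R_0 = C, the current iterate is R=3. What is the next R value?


R_next = C + ceil(R_prev / T_hp) * C_hp
ceil(3 / 13) = ceil(0.2308) = 1
Interference = 1 * 5 = 5
R_next = 3 + 5 = 8

8


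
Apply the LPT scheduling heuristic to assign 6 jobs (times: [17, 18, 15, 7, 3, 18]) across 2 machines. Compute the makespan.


Sort jobs in decreasing order (LPT): [18, 18, 17, 15, 7, 3]
Assign each job to the least loaded machine:
  Machine 1: jobs [18, 17, 3], load = 38
  Machine 2: jobs [18, 15, 7], load = 40
Makespan = max load = 40

40


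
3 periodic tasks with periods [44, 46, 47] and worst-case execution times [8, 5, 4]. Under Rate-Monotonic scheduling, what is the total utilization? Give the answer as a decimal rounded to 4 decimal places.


Compute individual utilizations (exact fractions):
  Task 1: C/T = 8/44 = 2/11 (approx. 0.1818)
  Task 2: C/T = 5/46 (approx. 0.1087)
  Task 3: C/T = 4/47 (approx. 0.0851)
Total utilization U = 2/11 + 5/46 + 4/47 = 8933/23782
Rounded to 4 decimal places: U = 0.3756
RM (Liu & Layland) bound for 3 tasks = 0.779763; compare with U = 8933/23782 (approx. 0.375620)
U <= bound, so schedulable by RM sufficient condition.

0.3756


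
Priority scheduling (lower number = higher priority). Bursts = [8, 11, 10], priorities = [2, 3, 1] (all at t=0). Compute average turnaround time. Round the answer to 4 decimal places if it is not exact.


Sort by priority (ascending = highest first):
Order: [(1, 10), (2, 8), (3, 11)]
Completion times:
  Priority 1, burst=10, C=10
  Priority 2, burst=8, C=18
  Priority 3, burst=11, C=29
Average turnaround = 57/3 = 19.0

19.0


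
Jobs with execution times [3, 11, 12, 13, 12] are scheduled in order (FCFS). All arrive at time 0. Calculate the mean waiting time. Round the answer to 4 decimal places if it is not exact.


FCFS order (as given): [3, 11, 12, 13, 12]
Waiting times:
  Job 1: wait = 0
  Job 2: wait = 3
  Job 3: wait = 14
  Job 4: wait = 26
  Job 5: wait = 39
Sum of waiting times = 82
Average waiting time = 82/5 = 16.4

16.4


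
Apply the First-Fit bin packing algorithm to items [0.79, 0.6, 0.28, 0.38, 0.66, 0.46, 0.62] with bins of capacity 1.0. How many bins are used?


Place items sequentially using First-Fit:
  Item 0.79 -> new Bin 1
  Item 0.6 -> new Bin 2
  Item 0.28 -> Bin 2 (now 0.88)
  Item 0.38 -> new Bin 3
  Item 0.66 -> new Bin 4
  Item 0.46 -> Bin 3 (now 0.84)
  Item 0.62 -> new Bin 5
Total bins used = 5

5


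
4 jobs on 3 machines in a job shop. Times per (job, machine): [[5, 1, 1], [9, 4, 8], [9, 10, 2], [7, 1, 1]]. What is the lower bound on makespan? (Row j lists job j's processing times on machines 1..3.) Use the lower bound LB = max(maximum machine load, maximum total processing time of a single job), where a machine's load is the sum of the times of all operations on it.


Machine loads:
  Machine 1: 5 + 9 + 9 + 7 = 30
  Machine 2: 1 + 4 + 10 + 1 = 16
  Machine 3: 1 + 8 + 2 + 1 = 12
Max machine load = 30
Job totals:
  Job 1: 7
  Job 2: 21
  Job 3: 21
  Job 4: 9
Max job total = 21
Lower bound = max(30, 21) = 30

30


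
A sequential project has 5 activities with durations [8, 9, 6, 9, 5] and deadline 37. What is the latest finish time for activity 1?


LF(activity 1) = deadline - sum of successor durations
Successors: activities 2 through 5 with durations [9, 6, 9, 5]
Sum of successor durations = 29
LF = 37 - 29 = 8

8


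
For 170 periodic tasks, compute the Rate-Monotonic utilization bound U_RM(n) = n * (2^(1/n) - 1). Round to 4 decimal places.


Compute 2^(1/170) = 1.0040856600
Subtract 1: 1.0040856600 - 1 = 0.0040856600
Multiply by n: 170 * 0.0040856600 = 0.6945622000
Round to 4 dp: 0.6946

0.6946


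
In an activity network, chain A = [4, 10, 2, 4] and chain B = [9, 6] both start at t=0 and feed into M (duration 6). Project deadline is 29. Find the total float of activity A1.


Forward pass: ES(A1) = sum of predecessors on chain A = 0
EF = ES + duration = 0 + 4 = 4
Backward pass: LF(M) = deadline = 29; LS(M) = 29 - 6 = 23
LF(A1) = LS(M) - sum(successors on chain A) = 23 - 16 = 7
LS = LF - duration = 7 - 4 = 3
Total float = LS - ES = 3 - 0 = 3

3


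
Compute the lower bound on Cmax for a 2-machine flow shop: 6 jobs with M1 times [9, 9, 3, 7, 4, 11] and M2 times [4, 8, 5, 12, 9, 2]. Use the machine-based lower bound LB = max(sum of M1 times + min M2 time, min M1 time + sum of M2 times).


LB1 = sum(M1 times) + min(M2 times) = 43 + 2 = 45
LB2 = min(M1 times) + sum(M2 times) = 3 + 40 = 43
Lower bound = max(LB1, LB2) = max(45, 43) = 45

45
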